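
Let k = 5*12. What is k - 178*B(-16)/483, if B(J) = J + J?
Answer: 34676/483 ≈ 71.793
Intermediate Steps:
k = 60
B(J) = 2*J
k - 178*B(-16)/483 = 60 - 178*2*(-16)/483 = 60 - (-5696)/483 = 60 - 178*(-32/483) = 60 + 5696/483 = 34676/483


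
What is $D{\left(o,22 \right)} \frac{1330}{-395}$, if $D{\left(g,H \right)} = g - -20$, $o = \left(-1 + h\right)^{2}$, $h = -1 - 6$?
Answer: $- \frac{22344}{79} \approx -282.84$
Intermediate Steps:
$h = -7$ ($h = -1 - 6 = -7$)
$o = 64$ ($o = \left(-1 - 7\right)^{2} = \left(-8\right)^{2} = 64$)
$D{\left(g,H \right)} = 20 + g$ ($D{\left(g,H \right)} = g + 20 = 20 + g$)
$D{\left(o,22 \right)} \frac{1330}{-395} = \left(20 + 64\right) \frac{1330}{-395} = 84 \cdot 1330 \left(- \frac{1}{395}\right) = 84 \left(- \frac{266}{79}\right) = - \frac{22344}{79}$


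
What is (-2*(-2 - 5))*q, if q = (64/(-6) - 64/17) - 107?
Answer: -86702/51 ≈ -1700.0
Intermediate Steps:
q = -6193/51 (q = (64*(-1/6) - 64*1/17) - 107 = (-32/3 - 64/17) - 107 = -736/51 - 107 = -6193/51 ≈ -121.43)
(-2*(-2 - 5))*q = -2*(-2 - 5)*(-6193/51) = -2*(-7)*(-6193/51) = 14*(-6193/51) = -86702/51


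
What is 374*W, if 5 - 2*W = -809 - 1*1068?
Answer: 351934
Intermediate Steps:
W = 941 (W = 5/2 - (-809 - 1*1068)/2 = 5/2 - (-809 - 1068)/2 = 5/2 - ½*(-1877) = 5/2 + 1877/2 = 941)
374*W = 374*941 = 351934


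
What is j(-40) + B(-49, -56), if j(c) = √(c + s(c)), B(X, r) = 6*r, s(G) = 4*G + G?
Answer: -336 + 4*I*√15 ≈ -336.0 + 15.492*I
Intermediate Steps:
s(G) = 5*G
j(c) = √6*√c (j(c) = √(c + 5*c) = √(6*c) = √6*√c)
j(-40) + B(-49, -56) = √6*√(-40) + 6*(-56) = √6*(2*I*√10) - 336 = 4*I*√15 - 336 = -336 + 4*I*√15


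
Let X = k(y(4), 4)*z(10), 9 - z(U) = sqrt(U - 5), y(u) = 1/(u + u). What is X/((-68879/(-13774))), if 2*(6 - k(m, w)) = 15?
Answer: -185949/68879 + 20661*sqrt(5)/68879 ≈ -2.0289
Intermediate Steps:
y(u) = 1/(2*u)
z(U) = 9 - sqrt(-5 + U) (z(U) = 9 - sqrt(U - 5) = 9 - sqrt(-5 + U))
k(m, w) = -3/2 (k(m, w) = 6 - 1/2*15 = 6 - 15/2 = -3/2)
X = -27/2 + 3*sqrt(5)/2 (X = -3*(9 - sqrt(-5 + 10))/2 = -3*(9 - sqrt(5))/2 = -27/2 + 3*sqrt(5)/2 ≈ -10.146)
X/((-68879/(-13774))) = (-27/2 + 3*sqrt(5)/2)/((-68879/(-13774))) = (-27/2 + 3*sqrt(5)/2)/((-68879*(-1/13774))) = (-27/2 + 3*sqrt(5)/2)/(68879/13774) = (-27/2 + 3*sqrt(5)/2)*(13774/68879) = -185949/68879 + 20661*sqrt(5)/68879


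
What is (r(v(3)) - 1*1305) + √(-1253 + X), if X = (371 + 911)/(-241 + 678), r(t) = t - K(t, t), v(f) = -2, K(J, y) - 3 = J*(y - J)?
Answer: -1310 + I*√238723923/437 ≈ -1310.0 + 35.356*I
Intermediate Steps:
K(J, y) = 3 + J*(y - J)
r(t) = -3 + t (r(t) = t - (3 - t² + t*t) = t - (3 - t² + t²) = t - 1*3 = t - 3 = -3 + t)
X = 1282/437 ≈ 2.9336
(r(v(3)) - 1*1305) + √(-1253 + X) = ((-3 - 2) - 1*1305) + √(-1253 + 1282/437) = (-5 - 1305) + √(-546279/437) = -1310 + I*√238723923/437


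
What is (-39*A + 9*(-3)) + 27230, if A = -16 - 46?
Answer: 29621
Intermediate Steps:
A = -62
(-39*A + 9*(-3)) + 27230 = (-39*(-62) + 9*(-3)) + 27230 = (2418 - 27) + 27230 = 2391 + 27230 = 29621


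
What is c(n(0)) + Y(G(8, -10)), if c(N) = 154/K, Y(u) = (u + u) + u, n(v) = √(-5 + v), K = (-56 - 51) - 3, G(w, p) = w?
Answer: 113/5 ≈ 22.600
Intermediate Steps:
K = -110 (K = -107 - 3 = -110)
Y(u) = 3*u (Y(u) = 2*u + u = 3*u)
c(N) = -7/5 (c(N) = 154/(-110) = 154*(-1/110) = -7/5)
c(n(0)) + Y(G(8, -10)) = -7/5 + 3*8 = -7/5 + 24 = 113/5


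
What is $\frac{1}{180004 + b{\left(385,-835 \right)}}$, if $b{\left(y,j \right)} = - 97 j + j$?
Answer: $\frac{1}{260164} \approx 3.8437 \cdot 10^{-6}$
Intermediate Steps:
$b{\left(y,j \right)} = - 96 j$
$\frac{1}{180004 + b{\left(385,-835 \right)}} = \frac{1}{180004 - -80160} = \frac{1}{180004 + 80160} = \frac{1}{260164}$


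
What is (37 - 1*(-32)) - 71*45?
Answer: -3126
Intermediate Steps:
(37 - 1*(-32)) - 71*45 = (37 + 32) - 3195 = 69 - 3195 = -3126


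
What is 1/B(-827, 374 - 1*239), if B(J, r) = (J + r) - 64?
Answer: -1/756 ≈ -0.0013228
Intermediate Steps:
B(J, r) = -64 + J + r
1/B(-827, 374 - 1*239) = 1/(-64 - 827 + (374 - 1*239)) = 1/(-64 - 827 + (374 - 239)) = 1/(-64 - 827 + 135) = 1/(-756) = -1/756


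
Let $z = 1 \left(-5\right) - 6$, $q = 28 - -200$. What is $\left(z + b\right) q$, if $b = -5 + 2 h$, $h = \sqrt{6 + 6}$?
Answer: $-3648 + 912 \sqrt{3} \approx -2068.4$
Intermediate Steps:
$h = 2 \sqrt{3}$ ($h = \sqrt{12} = 2 \sqrt{3} \approx 3.4641$)
$b = -5 + 4 \sqrt{3}$ ($b = -5 + 2 \cdot 2 \sqrt{3} = -5 + 4 \sqrt{3} \approx 1.9282$)
$q = 228$ ($q = 28 + 200 = 228$)
$z = -11$ ($z = -5 - 6 = -11$)
$\left(z + b\right) q = \left(-11 - \left(5 - 4 \sqrt{3}\right)\right) 228 = \left(-16 + 4 \sqrt{3}\right) 228 = -3648 + 912 \sqrt{3}$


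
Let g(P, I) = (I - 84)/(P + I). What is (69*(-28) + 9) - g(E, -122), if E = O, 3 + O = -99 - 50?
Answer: -263554/137 ≈ -1923.8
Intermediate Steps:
O = -152 (O = -3 + (-99 - 50) = -3 - 149 = -152)
E = -152
g(P, I) = (-84 + I)/(I + P)
(69*(-28) + 9) - g(E, -122) = (69*(-28) + 9) - (-84 - 122)/(-122 - 152) = (-1932 + 9) - (-206)/(-274) = -1923 - (-1)*(-206)/274 = -1923 - 1*103/137 = -1923 - 103/137 = -263554/137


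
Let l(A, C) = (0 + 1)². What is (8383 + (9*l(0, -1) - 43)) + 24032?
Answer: 32381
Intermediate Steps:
l(A, C) = 1 (l(A, C) = 1² = 1)
(8383 + (9*l(0, -1) - 43)) + 24032 = (8383 + (9*1 - 43)) + 24032 = (8383 + (9 - 43)) + 24032 = (8383 - 34) + 24032 = 8349 + 24032 = 32381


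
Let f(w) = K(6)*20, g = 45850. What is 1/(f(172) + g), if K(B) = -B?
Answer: 1/45730 ≈ 2.1867e-5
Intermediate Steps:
f(w) = -120 (f(w) = -1*6*20 = -6*20 = -120)
1/(f(172) + g) = 1/(-120 + 45850) = 1/45730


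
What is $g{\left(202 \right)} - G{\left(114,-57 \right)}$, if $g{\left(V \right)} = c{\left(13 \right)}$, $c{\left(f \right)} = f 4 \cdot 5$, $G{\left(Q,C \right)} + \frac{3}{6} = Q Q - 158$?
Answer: $- \frac{25155}{2} \approx -12578.0$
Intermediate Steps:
$G{\left(Q,C \right)} = - \frac{317}{2} + Q^{2}$ ($G{\left(Q,C \right)} = - \frac{1}{2} + \left(Q Q - 158\right) = - \frac{1}{2} + \left(Q^{2} - 158\right) = - \frac{1}{2} + \left(-158 + Q^{2}\right) = - \frac{317}{2} + Q^{2}$)
$c{\left(f \right)} = 20 f$ ($c{\left(f \right)} = 4 f 5 = 20 f$)
$g{\left(V \right)} = 260$ ($g{\left(V \right)} = 20 \cdot 13 = 260$)
$g{\left(202 \right)} - G{\left(114,-57 \right)} = 260 - \left(- \frac{317}{2} + 114^{2}\right) = 260 - \left(- \frac{317}{2} + 12996\right) = 260 - \frac{25675}{2} = - \frac{25155}{2}$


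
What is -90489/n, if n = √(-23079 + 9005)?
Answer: 2919*I*√14074/454 ≈ 762.76*I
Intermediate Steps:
n = I*√14074 (n = √(-14074) = I*√14074 ≈ 118.63*I)
-90489/n = -90489*(-I*√14074/14074) = -(-2919)*I*√14074/454 = 2919*I*√14074/454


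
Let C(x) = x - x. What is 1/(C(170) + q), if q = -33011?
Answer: -1/33011 ≈ -3.0293e-5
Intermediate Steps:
C(x) = 0
1/(C(170) + q) = 1/(0 - 33011) = 1/(-33011) = -1/33011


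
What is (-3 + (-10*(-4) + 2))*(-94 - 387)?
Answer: -18759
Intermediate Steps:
(-3 + (-10*(-4) + 2))*(-94 - 387) = (-3 + (40 + 2))*(-481) = (-3 + 42)*(-481) = 39*(-481) = -18759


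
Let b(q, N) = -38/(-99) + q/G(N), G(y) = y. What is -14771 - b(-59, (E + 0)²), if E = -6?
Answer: -5848819/396 ≈ -14770.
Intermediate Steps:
b(q, N) = 38/99 + q/N (b(q, N) = -38/(-99) + q/N = -38*(-1/99) + q/N = 38/99 + q/N)
-14771 - b(-59, (E + 0)²) = -14771 - (38/99 - 59/(-6 + 0)²) = -14771 - (38/99 - 59/((-6)²)) = -14771 - (38/99 - 59/36) = -14771 - 1*(-497/396) = -14771 + 497/396 = -5848819/396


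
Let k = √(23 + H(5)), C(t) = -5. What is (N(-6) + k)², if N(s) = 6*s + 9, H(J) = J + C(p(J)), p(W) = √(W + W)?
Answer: (27 - √23)² ≈ 493.02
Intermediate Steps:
p(W) = √2*√W (p(W) = √(2*W) = √2*√W)
H(J) = -5 + J (H(J) = J - 5 = -5 + J)
N(s) = 9 + 6*s
k = √23 (k = √(23 + (-5 + 5)) = √(23 + 0) = √23 ≈ 4.7958)
(N(-6) + k)² = ((9 + 6*(-6)) + √23)² = ((9 - 36) + √23)² = (-27 + √23)²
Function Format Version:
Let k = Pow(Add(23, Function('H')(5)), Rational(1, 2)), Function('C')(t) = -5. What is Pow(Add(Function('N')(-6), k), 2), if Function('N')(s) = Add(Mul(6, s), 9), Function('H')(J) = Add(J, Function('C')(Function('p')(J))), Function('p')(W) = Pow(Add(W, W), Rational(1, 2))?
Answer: Pow(Add(27, Mul(-1, Pow(23, Rational(1, 2)))), 2) ≈ 493.02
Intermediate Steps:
Function('p')(W) = Mul(Pow(2, Rational(1, 2)), Pow(W, Rational(1, 2))) (Function('p')(W) = Pow(Mul(2, W), Rational(1, 2)) = Mul(Pow(2, Rational(1, 2)), Pow(W, Rational(1, 2))))
Function('H')(J) = Add(-5, J) (Function('H')(J) = Add(J, -5) = Add(-5, J))
Function('N')(s) = Add(9, Mul(6, s))
k = Pow(23, Rational(1, 2)) (k = Pow(Add(23, Add(-5, 5)), Rational(1, 2)) = Pow(Add(23, 0), Rational(1, 2)) = Pow(23, Rational(1, 2)) ≈ 4.7958)
Pow(Add(Function('N')(-6), k), 2) = Pow(Add(Add(9, Mul(6, -6)), Pow(23, Rational(1, 2))), 2) = Pow(Add(Add(9, -36), Pow(23, Rational(1, 2))), 2) = Pow(Add(-27, Pow(23, Rational(1, 2))), 2)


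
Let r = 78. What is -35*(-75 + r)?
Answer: -105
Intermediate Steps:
-35*(-75 + r) = -35*(-75 + 78) = -35*3 = -105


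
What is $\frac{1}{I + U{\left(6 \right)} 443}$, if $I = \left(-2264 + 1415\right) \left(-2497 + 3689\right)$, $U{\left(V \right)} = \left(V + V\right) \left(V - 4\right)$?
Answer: $- \frac{1}{1001376} \approx -9.9863 \cdot 10^{-7}$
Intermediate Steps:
$U{\left(V \right)} = 2 V \left(-4 + V\right)$
$I = -1012008$ ($I = \left(-849\right) 1192 = -1012008$)
$\frac{1}{I + U{\left(6 \right)} 443} = \frac{1}{-1012008 + 2 \cdot 6 \left(-4 + 6\right) 443} = \frac{1}{-1012008 + 2 \cdot 6 \cdot 2 \cdot 443} = \frac{1}{-1012008 + 24 \cdot 443} = \frac{1}{-1012008 + 10632} = \frac{1}{-1001376} = - \frac{1}{1001376}$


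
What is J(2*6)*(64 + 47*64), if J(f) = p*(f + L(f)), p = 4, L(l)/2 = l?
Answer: 442368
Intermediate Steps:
L(l) = 2*l
J(f) = 12*f (J(f) = 4*(f + 2*f) = 4*(3*f) = 12*f)
J(2*6)*(64 + 47*64) = (12*(2*6))*(64 + 47*64) = (12*12)*(64 + 3008) = 144*3072 = 442368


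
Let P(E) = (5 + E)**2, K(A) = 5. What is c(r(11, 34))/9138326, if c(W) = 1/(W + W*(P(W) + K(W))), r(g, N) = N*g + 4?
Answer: 1/506726664911460 ≈ 1.9735e-15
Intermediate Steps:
r(g, N) = 4 + N*g
c(W) = 1/(W + W*(5 + (5 + W)**2)) (c(W) = 1/(W + W*((5 + W)**2 + 5)) = 1/(W + W*(5 + (5 + W)**2)))
c(r(11, 34))/9138326 = (1/((4 + 34*11)*(6 + (5 + (4 + 34*11))**2)))/9138326 = (1/((4 + 374)*(6 + (5 + (4 + 374))**2)))*(1/9138326) = (1/(378*(6 + (5 + 378)**2)))*(1/9138326) = (1/(378*(6 + 383**2)))*(1/9138326) = (1/(378*(6 + 146689)))*(1/9138326) = ((1/378)/146695)*(1/9138326) = ((1/378)*(1/146695))*(1/9138326) = (1/55450710)*(1/9138326) = 1/506726664911460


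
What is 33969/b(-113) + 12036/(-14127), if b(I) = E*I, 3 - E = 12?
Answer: 3056467/93903 ≈ 32.549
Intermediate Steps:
E = -9 (E = 3 - 1*12 = 3 - 12 = -9)
b(I) = -9*I
33969/b(-113) + 12036/(-14127) = 33969/((-9*(-113))) + 12036/(-14127) = 33969/1017 + 12036*(-1/14127) = 33969*(1/1017) - 236/277 = 11323/339 - 236/277 = 3056467/93903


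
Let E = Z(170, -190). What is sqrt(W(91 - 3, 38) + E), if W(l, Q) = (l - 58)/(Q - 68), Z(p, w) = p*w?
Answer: 3*I*sqrt(3589) ≈ 179.72*I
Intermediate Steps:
W(l, Q) = (-58 + l)/(-68 + Q)
E = -32300 (E = 170*(-190) = -32300)
sqrt(W(91 - 3, 38) + E) = sqrt((-58 + (91 - 3))/(-68 + 38) - 32300) = sqrt((-58 + 88)/(-30) - 32300) = sqrt(-1/30*30 - 32300) = sqrt(-1 - 32300) = sqrt(-32301) = 3*I*sqrt(3589)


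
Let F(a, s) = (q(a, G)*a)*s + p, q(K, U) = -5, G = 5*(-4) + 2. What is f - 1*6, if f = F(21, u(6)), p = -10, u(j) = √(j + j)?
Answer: -16 - 210*√3 ≈ -379.73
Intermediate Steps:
G = -18 (G = -20 + 2 = -18)
u(j) = √2*√j (u(j) = √(2*j) = √2*√j)
F(a, s) = -10 - 5*a*s (F(a, s) = (-5*a)*s - 10 = -5*a*s - 10 = -10 - 5*a*s)
f = -10 - 210*√3 (f = -10 - 5*21*√2*√6 = -10 - 5*21*2*√3 = -10 - 210*√3 ≈ -373.73)
f - 1*6 = (-10 - 210*√3) - 1*6 = (-10 - 210*√3) - 6 = -16 - 210*√3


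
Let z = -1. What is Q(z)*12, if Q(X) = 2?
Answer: 24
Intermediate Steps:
Q(z)*12 = 2*12 = 24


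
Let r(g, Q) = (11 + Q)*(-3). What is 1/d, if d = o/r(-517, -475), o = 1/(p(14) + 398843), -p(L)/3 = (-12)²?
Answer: 554588112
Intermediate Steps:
p(L) = -432 (p(L) = -3*(-12)² = -3*144 = -432)
o = 1/398411 (o = 1/(-432 + 398843) = 1/398411 ≈ 2.5100e-6)
r(g, Q) = -33 - 3*Q
d = 1/554588112 (d = 1/(398411*(-33 - 3*(-475))) = 1/(398411*(-33 + 1425)) = (1/398411)/1392 = (1/398411)*(1/1392) = 1/554588112 ≈ 1.8031e-9)
1/d = 1/(1/554588112) = 554588112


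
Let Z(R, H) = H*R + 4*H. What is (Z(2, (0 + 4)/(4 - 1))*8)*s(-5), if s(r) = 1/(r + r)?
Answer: -32/5 ≈ -6.4000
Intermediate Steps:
s(r) = 1/(2*r)
Z(R, H) = 4*H + H*R
(Z(2, (0 + 4)/(4 - 1))*8)*s(-5) = ((((0 + 4)/(4 - 1))*(4 + 2))*8)*((½)/(-5)) = (((4/3)*6)*8)*((½)*(-⅕)) = (((4*(⅓))*6)*8)*(-⅒) = (((4/3)*6)*8)*(-⅒) = (8*8)*(-⅒) = 64*(-⅒) = -32/5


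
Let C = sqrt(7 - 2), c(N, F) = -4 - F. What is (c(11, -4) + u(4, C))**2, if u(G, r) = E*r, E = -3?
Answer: 45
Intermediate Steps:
C = sqrt(5) ≈ 2.2361
u(G, r) = -3*r
(c(11, -4) + u(4, C))**2 = ((-4 - 1*(-4)) - 3*sqrt(5))**2 = ((-4 + 4) - 3*sqrt(5))**2 = (0 - 3*sqrt(5))**2 = (-3*sqrt(5))**2 = 45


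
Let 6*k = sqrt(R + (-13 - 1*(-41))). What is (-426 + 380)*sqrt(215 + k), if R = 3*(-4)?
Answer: -46*sqrt(1941)/3 ≈ -675.54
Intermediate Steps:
R = -12
k = 2/3 (k = sqrt(-12 + (-13 - 1*(-41)))/6 = sqrt(-12 + (-13 + 41))/6 = sqrt(-12 + 28)/6 = sqrt(16)/6 = (1/6)*4 = 2/3 ≈ 0.66667)
(-426 + 380)*sqrt(215 + k) = (-426 + 380)*sqrt(215 + 2/3) = -46*sqrt(1941)/3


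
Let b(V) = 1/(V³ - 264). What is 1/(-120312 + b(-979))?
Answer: -938314003/112890434328937 ≈ -8.3117e-6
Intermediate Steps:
b(V) = 1/(-264 + V³)
1/(-120312 + b(-979)) = 1/(-120312 + 1/(-264 + (-979)³)) = 1/(-120312 + 1/(-264 - 938313739)) = 1/(-120312 + 1/(-938314003)) = 1/(-120312 - 1/938314003) = 1/(-112890434328937/938314003) = -938314003/112890434328937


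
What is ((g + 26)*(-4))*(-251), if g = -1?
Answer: 25100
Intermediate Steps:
((g + 26)*(-4))*(-251) = ((-1 + 26)*(-4))*(-251) = (25*(-4))*(-251) = -100*(-251) = 25100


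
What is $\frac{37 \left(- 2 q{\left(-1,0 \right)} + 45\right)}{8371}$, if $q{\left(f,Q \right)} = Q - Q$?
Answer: $\frac{1665}{8371} \approx 0.1989$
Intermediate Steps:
$q{\left(f,Q \right)} = 0$
$\frac{37 \left(- 2 q{\left(-1,0 \right)} + 45\right)}{8371} = \frac{37 \left(\left(-2\right) 0 + 45\right)}{8371} = 37 \left(0 + 45\right) \frac{1}{8371} = 37 \cdot 45 \cdot \frac{1}{8371} = 1665 \cdot \frac{1}{8371} = \frac{1665}{8371}$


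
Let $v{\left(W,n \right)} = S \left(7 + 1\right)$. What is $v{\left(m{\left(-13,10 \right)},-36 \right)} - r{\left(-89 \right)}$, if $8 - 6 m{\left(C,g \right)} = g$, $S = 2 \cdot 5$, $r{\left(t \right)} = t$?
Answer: $169$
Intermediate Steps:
$S = 10$
$m{\left(C,g \right)} = \frac{4}{3} - \frac{g}{6}$
$v{\left(W,n \right)} = 80$ ($v{\left(W,n \right)} = 10 \left(7 + 1\right) = 10 \cdot 8 = 80$)
$v{\left(m{\left(-13,10 \right)},-36 \right)} - r{\left(-89 \right)} = 80 - -89 = 80 + 89 = 169$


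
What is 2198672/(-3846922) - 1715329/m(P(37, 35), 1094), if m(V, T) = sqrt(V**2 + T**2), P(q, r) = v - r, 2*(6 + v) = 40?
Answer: -1099336/1923461 - 1715329*sqrt(1197277)/1197277 ≈ -1568.2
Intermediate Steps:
v = 14 (v = -6 + (1/2)*40 = -6 + 20 = 14)
P(q, r) = 14 - r
m(V, T) = sqrt(T**2 + V**2)
2198672/(-3846922) - 1715329/m(P(37, 35), 1094) = 2198672/(-3846922) - 1715329/sqrt(1094**2 + (14 - 1*35)**2) = 2198672*(-1/3846922) - 1715329/sqrt(1196836 + (14 - 35)**2) = -1099336/1923461 - 1715329/sqrt(1196836 + (-21)**2) = -1099336/1923461 - 1715329/sqrt(1196836 + 441) = -1099336/1923461 - 1715329*sqrt(1197277)/1197277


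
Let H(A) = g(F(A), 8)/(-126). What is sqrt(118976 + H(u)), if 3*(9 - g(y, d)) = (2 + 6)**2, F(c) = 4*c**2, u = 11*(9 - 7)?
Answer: sqrt(1888864530)/126 ≈ 344.93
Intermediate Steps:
u = 22 (u = 11*2 = 22)
g(y, d) = -37/3 (g(y, d) = 9 - (2 + 6)**2/3 = 9 - 1/3*8**2 = 9 - 1/3*64 = 9 - 64/3 = -37/3)
H(A) = 37/378 (H(A) = -37/3/(-126) = -37/3*(-1/126) = 37/378)
sqrt(118976 + H(u)) = sqrt(118976 + 37/378) = sqrt(44972965/378) = sqrt(1888864530)/126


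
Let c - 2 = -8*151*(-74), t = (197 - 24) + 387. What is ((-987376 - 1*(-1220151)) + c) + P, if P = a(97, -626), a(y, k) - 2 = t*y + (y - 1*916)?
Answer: 375672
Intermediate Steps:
t = 560 (t = 173 + 387 = 560)
c = 89394 (c = 2 - 8*151*(-74) = 2 - 1208*(-74) = 2 + 89392 = 89394)
a(y, k) = -914 + 561*y (a(y, k) = 2 + (560*y + (y - 1*916)) = 2 + (560*y + (y - 916)) = 2 + (560*y + (-916 + y)) = 2 + (-916 + 561*y) = -914 + 561*y)
P = 53503 (P = -914 + 561*97 = -914 + 54417 = 53503)
((-987376 - 1*(-1220151)) + c) + P = ((-987376 - 1*(-1220151)) + 89394) + 53503 = ((-987376 + 1220151) + 89394) + 53503 = (232775 + 89394) + 53503 = 322169 + 53503 = 375672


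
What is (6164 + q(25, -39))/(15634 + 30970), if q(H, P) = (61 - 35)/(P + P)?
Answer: 18491/139812 ≈ 0.13226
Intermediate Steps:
q(H, P) = 13/P (q(H, P) = 26/((2*P)) = 26*(1/(2*P)) = 13/P)
(6164 + q(25, -39))/(15634 + 30970) = (6164 + 13/(-39))/(15634 + 30970) = (6164 + 13*(-1/39))/46604 = (6164 - ⅓)*(1/46604) = (18491/3)*(1/46604) = 18491/139812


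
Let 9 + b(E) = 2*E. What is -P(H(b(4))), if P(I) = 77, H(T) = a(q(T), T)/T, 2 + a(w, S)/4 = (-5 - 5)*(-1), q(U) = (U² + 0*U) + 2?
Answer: -77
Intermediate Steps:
b(E) = -9 + 2*E
q(U) = 2 + U² (q(U) = (U² + 0) + 2 = U² + 2 = 2 + U²)
a(w, S) = 32 (a(w, S) = -8 + 4*((-5 - 5)*(-1)) = -8 + 4*(-10*(-1)) = -8 + 4*10 = -8 + 40 = 32)
H(T) = 32/T
-P(H(b(4))) = -1*77 = -77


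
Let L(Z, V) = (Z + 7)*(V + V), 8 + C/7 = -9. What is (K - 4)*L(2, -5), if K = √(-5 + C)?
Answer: 360 - 180*I*√31 ≈ 360.0 - 1002.2*I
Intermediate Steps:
C = -119 (C = -56 + 7*(-9) = -56 - 63 = -119)
L(Z, V) = 2*V*(7 + Z) (L(Z, V) = (7 + Z)*(2*V) = 2*V*(7 + Z))
K = 2*I*√31 (K = √(-5 - 119) = √(-124) = 2*I*√31 ≈ 11.136*I)
(K - 4)*L(2, -5) = (2*I*√31 - 4)*(2*(-5)*(7 + 2)) = (-4 + 2*I*√31)*(2*(-5)*9) = (-4 + 2*I*√31)*(-90) = 360 - 180*I*√31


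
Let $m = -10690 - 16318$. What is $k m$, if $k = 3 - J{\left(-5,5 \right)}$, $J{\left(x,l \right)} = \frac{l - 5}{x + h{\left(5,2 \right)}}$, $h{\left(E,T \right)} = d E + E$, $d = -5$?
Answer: $-81024$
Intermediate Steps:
$h{\left(E,T \right)} = - 4 E$ ($h{\left(E,T \right)} = - 5 E + E = - 4 E$)
$m = -27008$
$J{\left(x,l \right)} = \frac{-5 + l}{-20 + x}$ ($J{\left(x,l \right)} = \frac{l - 5}{x - 20} = \frac{-5 + l}{x - 20} = \frac{-5 + l}{-20 + x}$)
$k = 3$ ($k = 3 - \frac{-5 + 5}{-20 - 5} = 3 - \frac{1}{-25} \cdot 0 = 3 - \left(- \frac{1}{25}\right) 0 = 3 - 0 = 3 + 0 = 3$)
$k m = 3 \left(-27008\right) = -81024$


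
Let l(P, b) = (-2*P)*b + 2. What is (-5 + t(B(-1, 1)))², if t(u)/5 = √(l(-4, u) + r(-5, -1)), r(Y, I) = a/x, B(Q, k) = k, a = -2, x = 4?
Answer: 525/2 - 25*√38 ≈ 108.39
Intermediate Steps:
r(Y, I) = -½ (r(Y, I) = -2/4 = -2*¼ = -½)
l(P, b) = 2 - 2*P*b (l(P, b) = -2*P*b + 2 = 2 - 2*P*b)
t(u) = 5*√(3/2 + 8*u) (t(u) = 5*√((2 - 2*(-4)*u) - ½) = 5*√((2 + 8*u) - ½) = 5*√(3/2 + 8*u))
(-5 + t(B(-1, 1)))² = (-5 + 5*√(6 + 32*1)/2)² = (-5 + 5*√(6 + 32)/2)² = (-5 + 5*√38/2)²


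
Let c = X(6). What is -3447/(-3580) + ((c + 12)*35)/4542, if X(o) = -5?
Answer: 8266687/8130180 ≈ 1.0168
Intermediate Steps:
c = -5
-3447/(-3580) + ((c + 12)*35)/4542 = -3447/(-3580) + ((-5 + 12)*35)/4542 = -3447*(-1/3580) + (7*35)*(1/4542) = 3447/3580 + 245*(1/4542) = 3447/3580 + 245/4542 = 8266687/8130180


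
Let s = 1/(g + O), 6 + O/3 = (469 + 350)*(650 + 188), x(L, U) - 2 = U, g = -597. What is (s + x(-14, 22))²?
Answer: 2440401990180625/4236808839201 ≈ 576.00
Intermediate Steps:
x(L, U) = 2 + U
O = 2058948 (O = -18 + 3*((469 + 350)*(650 + 188)) = -18 + 3*(819*838) = -18 + 3*686322 = -18 + 2058966 = 2058948)
s = 1/2058351 (s = 1/(-597 + 2058948) = 1/2058351 ≈ 4.8583e-7)
(s + x(-14, 22))² = (1/2058351 + (2 + 22))² = (1/2058351 + 24)² = (49400425/2058351)² = 2440401990180625/4236808839201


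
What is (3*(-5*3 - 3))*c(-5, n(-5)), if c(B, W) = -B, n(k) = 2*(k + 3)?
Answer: -270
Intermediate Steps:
n(k) = 6 + 2*k (n(k) = 2*(3 + k) = 6 + 2*k)
(3*(-5*3 - 3))*c(-5, n(-5)) = (3*(-5*3 - 3))*(-1*(-5)) = (3*(-15 - 3))*5 = (3*(-18))*5 = -54*5 = -270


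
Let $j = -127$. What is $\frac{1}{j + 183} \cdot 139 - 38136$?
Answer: $- \frac{2135477}{56} \approx -38134.0$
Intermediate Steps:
$\frac{1}{j + 183} \cdot 139 - 38136 = \frac{1}{-127 + 183} \cdot 139 - 38136 = \frac{1}{56} \cdot 139 - 38136 = \frac{139}{56} - 38136 = - \frac{2135477}{56}$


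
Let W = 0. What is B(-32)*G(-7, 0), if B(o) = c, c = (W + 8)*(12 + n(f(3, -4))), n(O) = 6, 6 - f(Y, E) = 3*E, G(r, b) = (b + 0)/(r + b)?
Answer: 0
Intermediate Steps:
G(r, b) = b/(b + r)
f(Y, E) = 6 - 3*E
c = 144 (c = (0 + 8)*(12 + 6) = 8*18 = 144)
B(o) = 144
B(-32)*G(-7, 0) = 144*(0/(0 - 7)) = 144*(0/(-7)) = 144*(0*(-1/7)) = 144*0 = 0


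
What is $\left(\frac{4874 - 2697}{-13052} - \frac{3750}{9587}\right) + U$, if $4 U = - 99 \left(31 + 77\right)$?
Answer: $- \frac{334541033551}{125129524} \approx -2673.6$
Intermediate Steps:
$U = -2673$ ($U = \frac{\left(-99\right) \left(31 + 77\right)}{4} = \frac{\left(-99\right) 108}{4} = \frac{1}{4} \left(-10692\right) = -2673$)
$\left(\frac{4874 - 2697}{-13052} - \frac{3750}{9587}\right) + U = \left(\frac{4874 - 2697}{-13052} - \frac{3750}{9587}\right) - 2673 = \left(2177 \left(- \frac{1}{13052}\right) - \frac{3750}{9587}\right) - 2673 = \left(- \frac{2177}{13052} - \frac{3750}{9587}\right) - 2673 = - \frac{69815899}{125129524} - 2673 = - \frac{334541033551}{125129524}$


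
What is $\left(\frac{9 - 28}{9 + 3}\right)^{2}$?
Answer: $\frac{361}{144} \approx 2.5069$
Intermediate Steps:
$\left(\frac{9 - 28}{9 + 3}\right)^{2} = \left(\frac{9 - 28}{12}\right)^{2} = \left(\left(9 - 28\right) \frac{1}{12}\right)^{2} = \left(\left(-19\right) \frac{1}{12}\right)^{2} = \left(- \frac{19}{12}\right)^{2} = \frac{361}{144}$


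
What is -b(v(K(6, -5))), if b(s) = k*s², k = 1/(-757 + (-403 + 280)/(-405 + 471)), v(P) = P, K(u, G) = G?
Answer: 110/3339 ≈ 0.032944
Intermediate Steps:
k = -22/16695 (k = 1/(-757 - 123/66) = 1/(-757 - 123*1/66) = 1/(-757 - 41/22) = 1/(-16695/22) = -22/16695 ≈ -0.0013178)
b(s) = -22*s²/16695
-b(v(K(6, -5))) = -(-22)*(-5)²/16695 = -(-22)*25/16695 = -1*(-110/3339) = 110/3339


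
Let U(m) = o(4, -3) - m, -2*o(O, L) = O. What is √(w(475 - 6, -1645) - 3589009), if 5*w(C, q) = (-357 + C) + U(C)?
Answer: 2*I*√22431755/5 ≈ 1894.5*I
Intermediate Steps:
o(O, L) = -O/2
U(m) = -2 - m (U(m) = -½*4 - m = -2 - m)
w(C, q) = -359/5 (w(C, q) = ((-357 + C) + (-2 - C))/5 = (⅕)*(-359) = -359/5)
√(w(475 - 6, -1645) - 3589009) = √(-359/5 - 3589009) = √(-17945404/5) = 2*I*√22431755/5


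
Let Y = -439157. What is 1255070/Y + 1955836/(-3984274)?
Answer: -2929730919716/874860908509 ≈ -3.3488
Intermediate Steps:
1255070/Y + 1955836/(-3984274) = 1255070/(-439157) + 1955836/(-3984274) = 1255070*(-1/439157) + 1955836*(-1/3984274) = -1255070/439157 - 977918/1992137 = -2929730919716/874860908509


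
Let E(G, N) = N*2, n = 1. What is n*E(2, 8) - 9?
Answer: 7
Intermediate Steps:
E(G, N) = 2*N
n*E(2, 8) - 9 = 1*(2*8) - 9 = 1*16 - 9 = 16 - 9 = 7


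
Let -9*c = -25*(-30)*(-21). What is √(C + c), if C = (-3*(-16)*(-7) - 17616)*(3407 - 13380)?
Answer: √179037046 ≈ 13380.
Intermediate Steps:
C = 179035296 (C = (48*(-7) - 17616)*(-9973) = (-336 - 17616)*(-9973) = -17952*(-9973) = 179035296)
c = 1750 (c = -(-25*(-30))*(-21)/9 = -250*(-21)/3 = -⅑*(-15750) = 1750)
√(C + c) = √(179035296 + 1750) = √179037046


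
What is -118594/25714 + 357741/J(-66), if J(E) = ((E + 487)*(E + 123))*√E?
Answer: -1379/299 - 39749*I*√66/175978 ≈ -4.612 - 1.835*I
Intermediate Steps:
J(E) = √E*(123 + E)*(487 + E) (J(E) = ((487 + E)*(123 + E))*√E = ((123 + E)*(487 + E))*√E = √E*(123 + E)*(487 + E))
-118594/25714 + 357741/J(-66) = -118594/25714 + 357741/((√(-66)*(59901 + (-66)² + 610*(-66)))) = -118594*1/25714 + 357741/(((I*√66)*(59901 + 4356 - 40260))) = -1379/299 + 357741/(((I*√66)*23997)) = -1379/299 + 357741/((23997*I*√66)) = -1379/299 + 357741*(-I*√66/1583802) = -1379/299 - 39749*I*√66/175978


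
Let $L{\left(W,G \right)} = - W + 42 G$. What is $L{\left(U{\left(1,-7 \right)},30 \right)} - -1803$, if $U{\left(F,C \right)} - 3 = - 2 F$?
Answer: $3062$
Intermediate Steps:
$U{\left(F,C \right)} = 3 - 2 F$
$L{\left(U{\left(1,-7 \right)},30 \right)} - -1803 = \left(- (3 - 2) + 42 \cdot 30\right) - -1803 = \left(- (3 - 2) + 1260\right) + 1803 = \left(\left(-1\right) 1 + 1260\right) + 1803 = \left(-1 + 1260\right) + 1803 = 1259 + 1803 = 3062$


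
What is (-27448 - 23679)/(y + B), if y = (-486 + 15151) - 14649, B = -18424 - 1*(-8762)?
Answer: 51127/9646 ≈ 5.3003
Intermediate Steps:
B = -9662 (B = -18424 + 8762 = -9662)
y = 16 (y = 14665 - 14649 = 16)
(-27448 - 23679)/(y + B) = (-27448 - 23679)/(16 - 9662) = -51127/(-9646) = -51127*(-1/9646) = 51127/9646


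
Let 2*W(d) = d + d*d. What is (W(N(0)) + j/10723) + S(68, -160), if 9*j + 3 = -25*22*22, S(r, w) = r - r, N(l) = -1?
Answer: -12103/96507 ≈ -0.12541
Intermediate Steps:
S(r, w) = 0
W(d) = d/2 + d²/2 (W(d) = (d + d*d)/2 = (d + d²)/2 = d/2 + d²/2)
j = -12103/9 (j = -⅓ + (-25*22*22)/9 = -⅓ + (-550*22)/9 = -⅓ + (⅑)*(-12100) = -⅓ - 12100/9 = -12103/9 ≈ -1344.8)
(W(N(0)) + j/10723) + S(68, -160) = ((½)*(-1)*(1 - 1) - 12103/9/10723) + 0 = ((½)*(-1)*0 - 12103/9*1/10723) + 0 = (0 - 12103/96507) + 0 = -12103/96507 + 0 = -12103/96507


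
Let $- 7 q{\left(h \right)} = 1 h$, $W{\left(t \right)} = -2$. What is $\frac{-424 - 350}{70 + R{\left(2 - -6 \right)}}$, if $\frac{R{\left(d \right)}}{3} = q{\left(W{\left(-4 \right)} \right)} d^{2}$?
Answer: $- \frac{2709}{437} \approx -6.1991$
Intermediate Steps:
$q{\left(h \right)} = - \frac{h}{7}$ ($q{\left(h \right)} = - \frac{1 h}{7} = - \frac{h}{7}$)
$R{\left(d \right)} = \frac{6 d^{2}}{7}$ ($R{\left(d \right)} = 3 \left(- \frac{1}{7}\right) \left(-2\right) d^{2} = 3 \frac{2 d^{2}}{7} = \frac{6 d^{2}}{7}$)
$\frac{-424 - 350}{70 + R{\left(2 - -6 \right)}} = \frac{-424 - 350}{70 + \frac{6 \left(2 - -6\right)^{2}}{7}} = - \frac{774}{70 + \frac{6 \left(2 + 6\right)^{2}}{7}} = - \frac{774}{70 + \frac{6 \cdot 8^{2}}{7}} = - \frac{774}{70 + \frac{6}{7} \cdot 64} = - \frac{774}{70 + \frac{384}{7}} = - \frac{774}{\frac{874}{7}} = \left(-774\right) \frac{7}{874} = - \frac{2709}{437}$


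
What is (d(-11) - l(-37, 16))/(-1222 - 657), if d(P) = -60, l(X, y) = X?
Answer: 23/1879 ≈ 0.012241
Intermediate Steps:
(d(-11) - l(-37, 16))/(-1222 - 657) = (-60 - 1*(-37))/(-1222 - 657) = (-60 + 37)/(-1879) = -23*(-1/1879) = 23/1879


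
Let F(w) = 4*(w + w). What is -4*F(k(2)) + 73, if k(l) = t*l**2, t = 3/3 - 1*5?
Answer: 585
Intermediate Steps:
t = -4 (t = 3*(1/3) - 5 = 1 - 5 = -4)
k(l) = -4*l**2
F(w) = 8*w (F(w) = 4*(2*w) = 8*w)
-4*F(k(2)) + 73 = -32*(-4*2**2) + 73 = -32*(-4*4) + 73 = -32*(-16) + 73 = -4*(-128) + 73 = 512 + 73 = 585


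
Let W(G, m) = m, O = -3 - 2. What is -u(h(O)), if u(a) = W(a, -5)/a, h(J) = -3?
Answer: -5/3 ≈ -1.6667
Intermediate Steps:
O = -5
u(a) = -5/a
-u(h(O)) = -(-5)/(-3) = -(-5)*(-1)/3 = -1*5/3 = -5/3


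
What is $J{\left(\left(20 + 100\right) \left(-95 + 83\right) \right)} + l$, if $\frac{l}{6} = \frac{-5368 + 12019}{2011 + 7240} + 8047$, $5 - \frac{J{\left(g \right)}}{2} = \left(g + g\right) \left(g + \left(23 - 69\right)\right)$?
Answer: $- \frac{78735850162}{9251} \approx -8.5111 \cdot 10^{6}$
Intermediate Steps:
$J{\left(g \right)} = 10 - 4 g \left(-46 + g\right)$ ($J{\left(g \right)} = 10 - 2 \left(g + g\right) \left(g + \left(23 - 69\right)\right) = 10 - 2 \cdot 2 g \left(g + \left(23 - 69\right)\right) = 10 - 2 \cdot 2 g \left(g - 46\right) = 10 - 2 \cdot 2 g \left(-46 + g\right) = 10 - 4 g \left(-46 + g\right)$)
$l = \frac{446696688}{9251}$ ($l = 6 \left(\frac{-5368 + 12019}{2011 + 7240} + 8047\right) = 6 \left(\frac{6651}{9251} + 8047\right) = 6 \cdot \frac{74449448}{9251} = \frac{446696688}{9251} \approx 48286.0$)
$J{\left(\left(20 + 100\right) \left(-95 + 83\right) \right)} + l = \left(10 - 4 \left(\left(20 + 100\right) \left(-95 + 83\right)\right)^{2} + 184 \left(20 + 100\right) \left(-95 + 83\right)\right) + \frac{446696688}{9251} = \left(10 - 4 \left(120 \left(-12\right)\right)^{2} + 184 \cdot 120 \left(-12\right)\right) + \frac{446696688}{9251} = \left(10 - 4 \left(-1440\right)^{2} + 184 \left(-1440\right)\right) + \frac{446696688}{9251} = \left(10 - 8294400 - 264960\right) + \frac{446696688}{9251} = -8559350 + \frac{446696688}{9251} = - \frac{78735850162}{9251}$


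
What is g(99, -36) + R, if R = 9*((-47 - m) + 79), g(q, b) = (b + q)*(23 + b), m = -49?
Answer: -90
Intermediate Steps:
g(q, b) = (23 + b)*(b + q)
R = 729 (R = 9*((-47 - 1*(-49)) + 79) = 9*((-47 + 49) + 79) = 9*(2 + 79) = 9*81 = 729)
g(99, -36) + R = ((-36)² + 23*(-36) + 23*99 - 36*99) + 729 = (1296 - 828 + 2277 - 3564) + 729 = -819 + 729 = -90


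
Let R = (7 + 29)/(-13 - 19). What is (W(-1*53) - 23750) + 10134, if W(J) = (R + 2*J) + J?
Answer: -110209/8 ≈ -13776.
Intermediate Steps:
R = -9/8 (R = 36/(-32) = 36*(-1/32) = -9/8 ≈ -1.1250)
W(J) = -9/8 + 3*J (W(J) = (-9/8 + 2*J) + J = -9/8 + 3*J)
(W(-1*53) - 23750) + 10134 = ((-9/8 + 3*(-1*53)) - 23750) + 10134 = ((-9/8 + 3*(-53)) - 23750) + 10134 = ((-9/8 - 159) - 23750) + 10134 = (-1281/8 - 23750) + 10134 = -191281/8 + 10134 = -110209/8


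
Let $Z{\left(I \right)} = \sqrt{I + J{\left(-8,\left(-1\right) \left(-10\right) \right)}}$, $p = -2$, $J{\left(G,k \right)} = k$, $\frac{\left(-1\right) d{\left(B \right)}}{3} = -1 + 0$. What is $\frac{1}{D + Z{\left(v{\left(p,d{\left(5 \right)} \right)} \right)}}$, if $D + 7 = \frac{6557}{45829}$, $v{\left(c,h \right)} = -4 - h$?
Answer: $- \frac{14401579934}{92449656793} - \frac{2100297241 \sqrt{3}}{92449656793} \approx -0.19513$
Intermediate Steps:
$d{\left(B \right)} = 3$ ($d{\left(B \right)} = - 3 \left(-1 + 0\right) = \left(-3\right) \left(-1\right) = 3$)
$Z{\left(I \right)} = \sqrt{10 + I}$ ($Z{\left(I \right)} = \sqrt{I - -10} = \sqrt{I + 10} = \sqrt{10 + I}$)
$D = - \frac{314246}{45829}$ ($D = -7 + \frac{6557}{45829} = - \frac{314246}{45829} \approx -6.8569$)
$\frac{1}{D + Z{\left(v{\left(p,d{\left(5 \right)} \right)} \right)}} = \frac{1}{- \frac{314246}{45829} + \sqrt{10 - 7}} = \frac{1}{- \frac{314246}{45829} + \sqrt{3}}$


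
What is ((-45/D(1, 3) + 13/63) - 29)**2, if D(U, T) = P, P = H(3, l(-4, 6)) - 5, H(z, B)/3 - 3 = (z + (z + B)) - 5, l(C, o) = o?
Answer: 92871769/99225 ≈ 935.97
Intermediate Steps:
H(z, B) = -6 + 3*B + 6*z (H(z, B) = 9 + 3*((z + (z + B)) - 5) = 9 + 3*((z + (B + z)) - 5) = 9 + 3*((B + 2*z) - 5) = 9 + 3*(-5 + B + 2*z) = 9 + (-15 + 3*B + 6*z) = -6 + 3*B + 6*z)
P = 25 (P = (-6 + 3*6 + 6*3) - 5 = (-6 + 18 + 18) - 5 = 30 - 5 = 25)
D(U, T) = 25
((-45/D(1, 3) + 13/63) - 29)**2 = ((-45/25 + 13/63) - 29)**2 = ((-45*1/25 + 13*(1/63)) - 29)**2 = ((-9/5 + 13/63) - 29)**2 = (-502/315 - 29)**2 = (-9637/315)**2 = 92871769/99225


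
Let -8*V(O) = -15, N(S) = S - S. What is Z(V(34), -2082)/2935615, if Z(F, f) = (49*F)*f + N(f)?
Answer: -153027/2348492 ≈ -0.065160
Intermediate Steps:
N(S) = 0
V(O) = 15/8 (V(O) = -1/8*(-15) = 15/8)
Z(F, f) = 49*F*f (Z(F, f) = (49*F)*f + 0 = 49*F*f + 0 = 49*F*f)
Z(V(34), -2082)/2935615 = (49*(15/8)*(-2082))/2935615 = -765135/4*1/2935615 = -153027/2348492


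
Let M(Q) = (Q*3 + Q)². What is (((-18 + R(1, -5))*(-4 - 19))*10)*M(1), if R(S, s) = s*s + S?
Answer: -29440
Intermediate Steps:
M(Q) = 16*Q² (M(Q) = (3*Q + Q)² = (4*Q)² = 16*Q²)
R(S, s) = S + s² (R(S, s) = s² + S = S + s²)
(((-18 + R(1, -5))*(-4 - 19))*10)*M(1) = (((-18 + (1 + (-5)²))*(-4 - 19))*10)*(16*1²) = (((-18 + (1 + 25))*(-23))*10)*(16*1) = (((-18 + 26)*(-23))*10)*16 = ((8*(-23))*10)*16 = -184*10*16 = -1840*16 = -29440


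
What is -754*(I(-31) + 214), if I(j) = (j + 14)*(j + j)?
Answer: -956072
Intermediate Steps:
I(j) = 2*j*(14 + j) (I(j) = (14 + j)*(2*j) = 2*j*(14 + j))
-754*(I(-31) + 214) = -754*(2*(-31)*(14 - 31) + 214) = -754*(2*(-31)*(-17) + 214) = -754*(1054 + 214) = -754*1268 = -956072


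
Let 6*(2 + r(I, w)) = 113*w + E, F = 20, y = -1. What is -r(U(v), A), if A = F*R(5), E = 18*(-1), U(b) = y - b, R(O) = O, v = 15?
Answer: -5635/3 ≈ -1878.3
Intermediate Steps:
U(b) = -1 - b
E = -18
A = 100 (A = 20*5 = 100)
r(I, w) = -5 + 113*w/6 (r(I, w) = -2 + (113*w - 18)/6 = -2 + (-18 + 113*w)/6 = -2 + (-3 + 113*w/6) = -5 + 113*w/6)
-r(U(v), A) = -(-5 + (113/6)*100) = -(-5 + 5650/3) = -1*5635/3 = -5635/3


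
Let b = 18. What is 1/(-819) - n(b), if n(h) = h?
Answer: -14743/819 ≈ -18.001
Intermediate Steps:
1/(-819) - n(b) = 1/(-819) - 1*18 = -1/819 - 18 = -14743/819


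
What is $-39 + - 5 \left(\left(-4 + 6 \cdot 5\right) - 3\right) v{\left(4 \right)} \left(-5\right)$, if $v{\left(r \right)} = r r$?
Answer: $9161$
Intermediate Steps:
$v{\left(r \right)} = r^{2}$
$-39 + - 5 \left(\left(-4 + 6 \cdot 5\right) - 3\right) v{\left(4 \right)} \left(-5\right) = -39 + - 5 \left(\left(-4 + 6 \cdot 5\right) - 3\right) 4^{2} \left(-5\right) = -39 + - 5 \left(\left(-4 + 30\right) - 3\right) 16 \left(-5\right) = -39 + - 5 \left(26 - 3\right) 16 \left(-5\right) = -39 + \left(-5\right) 23 \cdot 16 \left(-5\right) = -39 + \left(-115\right) 16 \left(-5\right) = -39 - -9200 = -39 + 9200 = 9161$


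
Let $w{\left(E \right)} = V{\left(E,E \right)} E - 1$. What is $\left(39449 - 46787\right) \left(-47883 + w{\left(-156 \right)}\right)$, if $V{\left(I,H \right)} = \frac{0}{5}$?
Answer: $351372792$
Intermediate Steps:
$V{\left(I,H \right)} = 0$ ($V{\left(I,H \right)} = 0 \cdot \frac{1}{5} = 0$)
$w{\left(E \right)} = -1$ ($w{\left(E \right)} = 0 E - 1 = 0 - 1 = -1$)
$\left(39449 - 46787\right) \left(-47883 + w{\left(-156 \right)}\right) = \left(39449 - 46787\right) \left(-47883 - 1\right) = \left(-7338\right) \left(-47884\right) = 351372792$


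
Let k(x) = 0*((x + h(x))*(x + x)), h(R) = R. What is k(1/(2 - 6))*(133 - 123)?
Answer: 0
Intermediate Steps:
k(x) = 0 (k(x) = 0*((x + x)*(x + x)) = 0*((2*x)*(2*x)) = 0*(4*x²) = 0)
k(1/(2 - 6))*(133 - 123) = 0*(133 - 123) = 0*10 = 0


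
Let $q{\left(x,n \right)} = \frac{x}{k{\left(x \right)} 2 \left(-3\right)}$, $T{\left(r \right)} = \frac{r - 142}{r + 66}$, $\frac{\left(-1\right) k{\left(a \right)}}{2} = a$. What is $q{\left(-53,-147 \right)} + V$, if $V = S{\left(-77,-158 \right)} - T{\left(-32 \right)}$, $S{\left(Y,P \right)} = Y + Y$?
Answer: $- \frac{30355}{204} \approx -148.8$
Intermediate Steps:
$S{\left(Y,P \right)} = 2 Y$
$k{\left(a \right)} = - 2 a$
$T{\left(r \right)} = \frac{-142 + r}{66 + r}$
$q{\left(x,n \right)} = \frac{1}{12}$ ($q{\left(x,n \right)} = \frac{x}{- 2 x 2 \left(-3\right)} = \frac{x}{- 4 x \left(-3\right)} = \frac{x}{12 x} = x \frac{1}{12 x} = \frac{1}{12}$)
$V = - \frac{2531}{17}$ ($V = 2 \left(-77\right) - \frac{-142 - 32}{66 - 32} = -154 - \frac{1}{34} \left(-174\right) = -154 - - \frac{87}{17} = -154 + \frac{87}{17} = - \frac{2531}{17} \approx -148.88$)
$q{\left(-53,-147 \right)} + V = \frac{1}{12} - \frac{2531}{17} = - \frac{30355}{204}$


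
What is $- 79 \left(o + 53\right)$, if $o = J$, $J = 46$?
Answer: $-7821$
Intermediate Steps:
$o = 46$
$- 79 \left(o + 53\right) = - 79 \left(46 + 53\right) = \left(-79\right) 99 = -7821$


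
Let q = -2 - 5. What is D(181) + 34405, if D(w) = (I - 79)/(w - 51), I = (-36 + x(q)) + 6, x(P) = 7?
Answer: 2236274/65 ≈ 34404.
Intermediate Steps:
q = -7
I = -23 (I = (-36 + 7) + 6 = -29 + 6 = -23)
D(w) = -102/(-51 + w) (D(w) = (-23 - 79)/(w - 51) = -102/(-51 + w))
D(181) + 34405 = -102/(-51 + 181) + 34405 = -102/130 + 34405 = -102*1/130 + 34405 = -51/65 + 34405 = 2236274/65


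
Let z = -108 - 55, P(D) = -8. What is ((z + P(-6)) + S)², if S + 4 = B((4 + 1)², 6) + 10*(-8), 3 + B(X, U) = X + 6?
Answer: 51529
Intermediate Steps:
z = -163
B(X, U) = 3 + X (B(X, U) = -3 + (X + 6) = -3 + (6 + X) = 3 + X)
S = -56 (S = -4 + ((3 + (4 + 1)²) + 10*(-8)) = -4 + ((3 + 5²) - 80) = -4 + ((3 + 25) - 80) = -4 + (28 - 80) = -4 - 52 = -56)
((z + P(-6)) + S)² = ((-163 - 8) - 56)² = (-171 - 56)² = (-227)² = 51529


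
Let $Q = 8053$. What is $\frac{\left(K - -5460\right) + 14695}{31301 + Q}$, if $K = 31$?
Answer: $\frac{10093}{19677} \approx 0.51293$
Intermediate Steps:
$\frac{\left(K - -5460\right) + 14695}{31301 + Q} = \frac{\left(31 - -5460\right) + 14695}{31301 + 8053} = \frac{\left(31 + 5460\right) + 14695}{39354} = \left(5491 + 14695\right) \frac{1}{39354} = 20186 \cdot \frac{1}{39354} = \frac{10093}{19677}$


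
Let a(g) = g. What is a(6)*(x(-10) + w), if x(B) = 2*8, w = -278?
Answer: -1572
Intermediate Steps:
x(B) = 16
a(6)*(x(-10) + w) = 6*(16 - 278) = 6*(-262) = -1572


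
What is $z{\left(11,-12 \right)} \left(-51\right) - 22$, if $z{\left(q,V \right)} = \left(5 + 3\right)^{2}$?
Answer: $-3286$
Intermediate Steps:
$z{\left(q,V \right)} = 64$ ($z{\left(q,V \right)} = 8^{2} = 64$)
$z{\left(11,-12 \right)} \left(-51\right) - 22 = 64 \left(-51\right) - 22 = -3264 - 22 = -3286$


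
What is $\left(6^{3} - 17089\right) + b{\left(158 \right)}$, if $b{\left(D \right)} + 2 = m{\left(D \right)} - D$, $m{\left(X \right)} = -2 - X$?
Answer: $-17193$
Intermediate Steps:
$b{\left(D \right)} = -4 - 2 D$ ($b{\left(D \right)} = -2 - \left(2 + 2 D\right) = -4 - 2 D$)
$\left(6^{3} - 17089\right) + b{\left(158 \right)} = \left(6^{3} - 17089\right) - 320 = \left(216 - 17089\right) - 320 = -16873 - 320 = -17193$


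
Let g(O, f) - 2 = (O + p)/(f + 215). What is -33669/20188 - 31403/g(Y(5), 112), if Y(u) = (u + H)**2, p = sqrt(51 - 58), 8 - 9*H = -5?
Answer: 27*(-101007*sqrt(7) + 621988705970*I)/(20188*(-56338*I + 81*sqrt(7))) ≈ -14765.0 + 56.16*I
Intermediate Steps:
H = 13/9 (H = 8/9 - 1/9*(-5) = 8/9 + 5/9 = 13/9 ≈ 1.4444)
p = I*sqrt(7) (p = sqrt(-7) = I*sqrt(7) ≈ 2.6458*I)
Y(u) = (13/9 + u)**2 (Y(u) = (u + 13/9)**2 = (13/9 + u)**2)
g(O, f) = 2 + (O + I*sqrt(7))/(215 + f) (g(O, f) = 2 + (O + I*sqrt(7))/(f + 215) = 2 + (O + I*sqrt(7))/(215 + f))
-33669/20188 - 31403/g(Y(5), 112) = -33669/20188 - 31403*(215 + 112)/(430 + (13 + 9*5)**2/81 + 2*112 + I*sqrt(7)) = -33669*1/20188 - 31403*327/(430 + (13 + 45)**2/81 + 224 + I*sqrt(7)) = -33669/20188 - 31403*327/(430 + (1/81)*58**2 + 224 + I*sqrt(7)) = -33669/20188 - 31403*327/(430 + (1/81)*3364 + 224 + I*sqrt(7)) = -33669/20188 - 31403*327/(430 + 3364/81 + 224 + I*sqrt(7)) = -33669/20188 - 31403*327/(56338/81 + I*sqrt(7)) = -33669/20188 - 31403/(56338/26487 + I*sqrt(7)/327)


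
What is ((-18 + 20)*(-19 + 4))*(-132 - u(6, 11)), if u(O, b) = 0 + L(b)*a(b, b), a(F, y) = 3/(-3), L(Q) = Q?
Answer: 3630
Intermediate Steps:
a(F, y) = -1 (a(F, y) = 3*(-⅓) = -1)
u(O, b) = -b (u(O, b) = 0 + b*(-1) = 0 - b = -b)
((-18 + 20)*(-19 + 4))*(-132 - u(6, 11)) = ((-18 + 20)*(-19 + 4))*(-132 - (-1)*11) = (2*(-15))*(-132 - 1*(-11)) = -30*(-132 + 11) = -30*(-121) = 3630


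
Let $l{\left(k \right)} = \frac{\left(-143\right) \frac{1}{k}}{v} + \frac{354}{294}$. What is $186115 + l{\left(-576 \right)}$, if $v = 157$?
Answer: $\frac{824712174815}{4431168} \approx 1.8612 \cdot 10^{5}$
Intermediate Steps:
$l{\left(k \right)} = \frac{59}{49} - \frac{143}{157 k}$ ($l{\left(k \right)} = \frac{\left(-143\right) \frac{1}{k}}{157} + \frac{354}{294} = - \frac{143}{k} \frac{1}{157} + 354 \cdot \frac{1}{294} = - \frac{143}{157 k} + \frac{59}{49} = \frac{59}{49} - \frac{143}{157 k}$)
$186115 + l{\left(-576 \right)} = 186115 + \frac{-7007 + 9263 \left(-576\right)}{7693 \left(-576\right)} = 186115 + \frac{1}{7693} \left(- \frac{1}{576}\right) \left(-7007 - 5335488\right) = 186115 + \frac{1}{7693} \left(- \frac{1}{576}\right) \left(-5342495\right) = 186115 + \frac{5342495}{4431168} = \frac{824712174815}{4431168}$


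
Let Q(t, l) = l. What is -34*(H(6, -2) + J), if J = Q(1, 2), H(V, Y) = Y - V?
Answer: 204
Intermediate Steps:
J = 2
-34*(H(6, -2) + J) = -34*((-2 - 1*6) + 2) = -34*((-2 - 6) + 2) = -34*(-8 + 2) = -34*(-6) = 204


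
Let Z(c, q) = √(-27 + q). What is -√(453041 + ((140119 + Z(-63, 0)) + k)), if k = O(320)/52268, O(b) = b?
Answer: -√(101279988460600 + 512239467*I*√3)/13067 ≈ -770.17 - 0.0033734*I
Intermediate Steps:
k = 80/13067 (k = 320/52268 = 320*(1/52268) = 80/13067 ≈ 0.0061223)
-√(453041 + ((140119 + Z(-63, 0)) + k)) = -√(453041 + ((140119 + √(-27 + 0)) + 80/13067)) = -√(453041 + ((140119 + √(-27)) + 80/13067)) = -√(453041 + ((140119 + 3*I*√3) + 80/13067)) = -√(453041 + (1830935053/13067 + 3*I*√3)) = -√(7750821800/13067 + 3*I*√3)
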